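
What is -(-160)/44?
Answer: 40/11 ≈ 3.6364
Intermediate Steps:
-(-160)/44 = -4*(-10/11) = 40/11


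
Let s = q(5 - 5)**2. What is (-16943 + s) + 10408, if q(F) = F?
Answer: -6535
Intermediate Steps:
s = 0 (s = (5 - 5)**2 = 0**2 = 0)
(-16943 + s) + 10408 = (-16943 + 0) + 10408 = -16943 + 10408 = -6535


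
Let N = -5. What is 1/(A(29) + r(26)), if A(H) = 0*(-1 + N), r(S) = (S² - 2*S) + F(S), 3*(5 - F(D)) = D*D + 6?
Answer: 3/1205 ≈ 0.0024896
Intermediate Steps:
F(D) = 3 - D²/3 (F(D) = 5 - (D*D + 6)/3 = 5 - (D² + 6)/3 = 5 - (6 + D²)/3 = 5 + (-2 - D²/3) = 3 - D²/3)
r(S) = 3 - 2*S + 2*S²/3 (r(S) = (S² - 2*S) + (3 - S²/3) = 3 - 2*S + 2*S²/3)
A(H) = 0 (A(H) = 0*(-1 - 5) = 0*(-6) = 0)
1/(A(29) + r(26)) = 1/(0 + (3 - 2*26 + (⅔)*26²)) = 1/(0 + (3 - 52 + (⅔)*676)) = 1/(0 + (3 - 52 + 1352/3)) = 1/(0 + 1205/3) = 1/(1205/3) = 3/1205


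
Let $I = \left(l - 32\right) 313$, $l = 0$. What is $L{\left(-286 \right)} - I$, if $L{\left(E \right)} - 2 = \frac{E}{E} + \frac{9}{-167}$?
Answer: $\frac{1673164}{167} \approx 10019.0$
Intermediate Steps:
$L{\left(E \right)} = \frac{492}{167}$ ($L{\left(E \right)} = 2 + \left(\frac{E}{E} + \frac{9}{-167}\right) = 2 + \left(1 + 9 \left(- \frac{1}{167}\right)\right) = 2 + \left(1 - \frac{9}{167}\right) = 2 + \frac{158}{167} = \frac{492}{167}$)
$I = -10016$ ($I = \left(0 - 32\right) 313 = \left(-32\right) 313 = -10016$)
$L{\left(-286 \right)} - I = \frac{492}{167} - -10016 = \frac{492}{167} + 10016 = \frac{1673164}{167}$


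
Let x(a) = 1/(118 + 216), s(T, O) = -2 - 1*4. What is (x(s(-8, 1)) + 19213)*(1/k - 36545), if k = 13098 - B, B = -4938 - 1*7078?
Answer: -5889596918924447/8388076 ≈ -7.0214e+8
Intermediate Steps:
B = -12016 (B = -4938 - 7078 = -12016)
k = 25114 (k = 13098 - 1*(-12016) = 13098 + 12016 = 25114)
s(T, O) = -6 (s(T, O) = -2 - 4 = -6)
x(a) = 1/334
(x(s(-8, 1)) + 19213)*(1/k - 36545) = (1/334 + 19213)*(1/25114 - 36545) = 6417143*(1/25114 - 36545)/334 = (6417143/334)*(-917791129/25114) = -5889596918924447/8388076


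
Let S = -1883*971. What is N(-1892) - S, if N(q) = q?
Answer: 1826501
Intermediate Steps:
S = -1828393
N(-1892) - S = -1892 - 1*(-1828393) = -1892 + 1828393 = 1826501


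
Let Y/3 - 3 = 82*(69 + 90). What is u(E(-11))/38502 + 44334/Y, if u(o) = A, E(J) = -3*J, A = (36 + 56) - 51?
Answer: 305699/269514 ≈ 1.1343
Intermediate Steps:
A = 41 (A = 92 - 51 = 41)
u(o) = 41
Y = 39123 (Y = 9 + 3*(82*(69 + 90)) = 9 + 3*(82*159) = 9 + 3*13038 = 9 + 39114 = 39123)
u(E(-11))/38502 + 44334/Y = 41/38502 + 44334/39123 = 41*(1/38502) + 44334*(1/39123) = 41/38502 + 1642/1449 = 305699/269514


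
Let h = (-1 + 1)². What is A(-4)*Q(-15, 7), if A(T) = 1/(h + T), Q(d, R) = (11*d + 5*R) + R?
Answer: 123/4 ≈ 30.750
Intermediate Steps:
Q(d, R) = 6*R + 11*d (Q(d, R) = (5*R + 11*d) + R = 6*R + 11*d)
h = 0 (h = 0² = 0)
A(T) = 1/T (A(T) = 1/(0 + T) = 1/T)
A(-4)*Q(-15, 7) = (6*7 + 11*(-15))/(-4) = -(42 - 165)/4 = -¼*(-123) = 123/4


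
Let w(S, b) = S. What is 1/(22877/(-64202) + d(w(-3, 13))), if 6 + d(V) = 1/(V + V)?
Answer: -96303/628184 ≈ -0.15330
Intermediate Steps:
d(V) = -6 + 1/(2*V) (d(V) = -6 + 1/(V + V) = -6 + 1/(2*V))
1/(22877/(-64202) + d(w(-3, 13))) = 1/(22877/(-64202) + (-6 + (1/2)/(-3))) = 1/(22877*(-1/64202) + (-6 + (1/2)*(-1/3))) = 1/(-22877/64202 + (-6 - 1/6)) = 1/(-22877/64202 - 37/6) = 1/(-628184/96303) = -96303/628184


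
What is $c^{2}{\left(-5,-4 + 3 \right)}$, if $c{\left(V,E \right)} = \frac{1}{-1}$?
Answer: $1$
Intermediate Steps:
$c{\left(V,E \right)} = -1$
$c^{2}{\left(-5,-4 + 3 \right)} = \left(-1\right)^{2} = 1$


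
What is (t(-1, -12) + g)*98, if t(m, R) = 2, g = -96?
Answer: -9212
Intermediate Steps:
(t(-1, -12) + g)*98 = (2 - 96)*98 = -94*98 = -9212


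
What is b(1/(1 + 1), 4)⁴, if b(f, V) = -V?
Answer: 256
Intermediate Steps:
b(1/(1 + 1), 4)⁴ = (-1*4)⁴ = (-4)⁴ = 256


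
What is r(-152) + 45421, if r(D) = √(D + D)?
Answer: 45421 + 4*I*√19 ≈ 45421.0 + 17.436*I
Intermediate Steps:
r(D) = √2*√D (r(D) = √(2*D) = √2*√D)
r(-152) + 45421 = √2*√(-152) + 45421 = √2*(2*I*√38) + 45421 = 4*I*√19 + 45421 = 45421 + 4*I*√19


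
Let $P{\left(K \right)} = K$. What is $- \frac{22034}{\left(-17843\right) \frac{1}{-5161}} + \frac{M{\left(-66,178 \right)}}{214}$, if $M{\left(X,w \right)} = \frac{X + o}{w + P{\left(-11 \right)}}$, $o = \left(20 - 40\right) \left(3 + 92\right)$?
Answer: $- \frac{2032035082575}{318836567} \approx -6373.3$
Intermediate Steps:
$o = -1900$ ($o = \left(-20\right) 95 = -1900$)
$M{\left(X,w \right)} = \frac{-1900 + X}{-11 + w}$ ($M{\left(X,w \right)} = \frac{X - 1900}{w - 11} = \frac{-1900 + X}{-11 + w}$)
$- \frac{22034}{\left(-17843\right) \frac{1}{-5161}} + \frac{M{\left(-66,178 \right)}}{214} = - \frac{22034}{\left(-17843\right) \frac{1}{-5161}} + \frac{\frac{1}{-11 + 178} \left(-1900 - 66\right)}{214} = - \frac{22034}{\left(-17843\right) \left(- \frac{1}{5161}\right)} + \frac{1}{167} \left(-1966\right) \frac{1}{214} = - \frac{22034}{\frac{17843}{5161}} + \frac{1}{167} \left(-1966\right) \frac{1}{214} = \left(-22034\right) \frac{5161}{17843} - \frac{983}{17869} = - \frac{113717474}{17843} - \frac{983}{17869} = - \frac{2032035082575}{318836567}$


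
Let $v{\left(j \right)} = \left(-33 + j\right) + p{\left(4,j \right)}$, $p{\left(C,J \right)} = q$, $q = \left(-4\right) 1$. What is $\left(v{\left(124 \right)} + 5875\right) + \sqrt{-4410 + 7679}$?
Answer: $5962 + \sqrt{3269} \approx 6019.2$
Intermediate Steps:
$q = -4$
$p{\left(C,J \right)} = -4$
$v{\left(j \right)} = -37 + j$ ($v{\left(j \right)} = \left(-33 + j\right) - 4 = -37 + j$)
$\left(v{\left(124 \right)} + 5875\right) + \sqrt{-4410 + 7679} = \left(\left(-37 + 124\right) + 5875\right) + \sqrt{-4410 + 7679} = \left(87 + 5875\right) + \sqrt{3269} = 5962 + \sqrt{3269}$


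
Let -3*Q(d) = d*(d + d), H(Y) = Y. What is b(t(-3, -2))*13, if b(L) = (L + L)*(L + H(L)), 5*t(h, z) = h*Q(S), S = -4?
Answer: 53248/25 ≈ 2129.9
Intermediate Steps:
Q(d) = -2*d²/3 (Q(d) = -d*(d + d)/3 = -d*2*d/3 = -2*d²/3)
t(h, z) = -32*h/15 (t(h, z) = (h*(-⅔*(-4)²))/5 = (h*(-⅔*16))/5 = (h*(-32/3))/5 = (-32*h/3)/5 = -32*h/15)
b(L) = 4*L² (b(L) = (L + L)*(L + L) = (2*L)*(2*L) = 4*L²)
b(t(-3, -2))*13 = (4*(-32/15*(-3))²)*13 = (4*(32/5)²)*13 = (4*(1024/25))*13 = (4096/25)*13 = 53248/25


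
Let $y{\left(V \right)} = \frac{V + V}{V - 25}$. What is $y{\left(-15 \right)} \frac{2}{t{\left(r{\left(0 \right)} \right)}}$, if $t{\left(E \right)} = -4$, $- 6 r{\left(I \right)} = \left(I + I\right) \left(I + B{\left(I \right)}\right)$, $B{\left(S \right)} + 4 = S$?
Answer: $- \frac{3}{8} \approx -0.375$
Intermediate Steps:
$B{\left(S \right)} = -4 + S$
$y{\left(V \right)} = \frac{2 V}{-25 + V}$
$r{\left(I \right)} = - \frac{I \left(-4 + 2 I\right)}{3}$ ($r{\left(I \right)} = - \frac{\left(I + I\right) \left(I + \left(-4 + I\right)\right)}{6} = - \frac{2 I \left(-4 + 2 I\right)}{6} = - \frac{I \left(-4 + 2 I\right)}{3}$)
$y{\left(-15 \right)} \frac{2}{t{\left(r{\left(0 \right)} \right)}} = 2 \left(-15\right) \frac{1}{-25 - 15} \frac{2}{-4} = 2 \left(-15\right) \frac{1}{-40} \cdot 2 \left(- \frac{1}{4}\right) = 2 \left(-15\right) \left(- \frac{1}{40}\right) \left(- \frac{1}{2}\right) = \frac{3}{4} \left(- \frac{1}{2}\right) = - \frac{3}{8}$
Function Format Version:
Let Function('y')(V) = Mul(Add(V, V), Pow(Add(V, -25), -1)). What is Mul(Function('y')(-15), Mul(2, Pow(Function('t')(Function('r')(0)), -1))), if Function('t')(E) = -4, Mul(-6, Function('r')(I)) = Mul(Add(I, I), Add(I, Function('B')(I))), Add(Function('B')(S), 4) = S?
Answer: Rational(-3, 8) ≈ -0.37500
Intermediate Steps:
Function('B')(S) = Add(-4, S)
Function('y')(V) = Mul(2, V, Pow(Add(-25, V), -1)) (Function('y')(V) = Mul(Mul(2, V), Pow(Add(-25, V), -1)) = Mul(2, V, Pow(Add(-25, V), -1)))
Function('r')(I) = Mul(Rational(-1, 3), I, Add(-4, Mul(2, I))) (Function('r')(I) = Mul(Rational(-1, 6), Mul(Add(I, I), Add(I, Add(-4, I)))) = Mul(Rational(-1, 6), Mul(Mul(2, I), Add(-4, Mul(2, I)))) = Mul(Rational(-1, 6), Mul(2, I, Add(-4, Mul(2, I)))) = Mul(Rational(-1, 3), I, Add(-4, Mul(2, I))))
Mul(Function('y')(-15), Mul(2, Pow(Function('t')(Function('r')(0)), -1))) = Mul(Mul(2, -15, Pow(Add(-25, -15), -1)), Mul(2, Pow(-4, -1))) = Mul(Mul(2, -15, Pow(-40, -1)), Mul(2, Rational(-1, 4))) = Mul(Mul(2, -15, Rational(-1, 40)), Rational(-1, 2)) = Mul(Rational(3, 4), Rational(-1, 2)) = Rational(-3, 8)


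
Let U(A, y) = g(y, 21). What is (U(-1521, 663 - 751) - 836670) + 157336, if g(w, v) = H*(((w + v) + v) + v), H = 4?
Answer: -679434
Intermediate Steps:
g(w, v) = 4*w + 12*v (g(w, v) = 4*(((w + v) + v) + v) = 4*(((v + w) + v) + v) = 4*((w + 2*v) + v) = 4*(w + 3*v) = 4*w + 12*v)
U(A, y) = 252 + 4*y (U(A, y) = 4*y + 12*21 = 4*y + 252 = 252 + 4*y)
(U(-1521, 663 - 751) - 836670) + 157336 = ((252 + 4*(663 - 751)) - 836670) + 157336 = ((252 + 4*(-88)) - 836670) + 157336 = ((252 - 352) - 836670) + 157336 = (-100 - 836670) + 157336 = -836770 + 157336 = -679434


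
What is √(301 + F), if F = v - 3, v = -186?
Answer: 4*√7 ≈ 10.583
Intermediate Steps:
F = -189 (F = -186 - 3 = -189)
√(301 + F) = √(301 - 189) = √112 = 4*√7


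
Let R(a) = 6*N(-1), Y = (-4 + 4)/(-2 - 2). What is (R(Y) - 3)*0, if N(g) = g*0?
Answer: 0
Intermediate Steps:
N(g) = 0
Y = 0 (Y = 0/(-4) = 0*(-¼) = 0)
R(a) = 0 (R(a) = 6*0 = 0)
(R(Y) - 3)*0 = (0 - 3)*0 = -3*0 = 0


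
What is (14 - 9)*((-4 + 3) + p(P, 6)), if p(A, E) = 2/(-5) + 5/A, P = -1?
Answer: -32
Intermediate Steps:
p(A, E) = -⅖ + 5/A (p(A, E) = 2*(-⅕) + 5/A = -⅖ + 5/A)
(14 - 9)*((-4 + 3) + p(P, 6)) = (14 - 9)*((-4 + 3) + (-⅖ + 5/(-1))) = 5*(-1 + (-⅖ + 5*(-1))) = 5*(-1 + (-⅖ - 5)) = 5*(-1 - 27/5) = 5*(-32/5) = -32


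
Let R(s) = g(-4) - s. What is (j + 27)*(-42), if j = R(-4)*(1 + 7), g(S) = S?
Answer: -1134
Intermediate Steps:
R(s) = -4 - s
j = 0 (j = (-4 - 1*(-4))*(1 + 7) = (-4 + 4)*8 = 0*8 = 0)
(j + 27)*(-42) = (0 + 27)*(-42) = 27*(-42) = -1134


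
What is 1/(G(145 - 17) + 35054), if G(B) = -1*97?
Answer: 1/34957 ≈ 2.8607e-5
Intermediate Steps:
G(B) = -97
1/(G(145 - 17) + 35054) = 1/(-97 + 35054) = 1/34957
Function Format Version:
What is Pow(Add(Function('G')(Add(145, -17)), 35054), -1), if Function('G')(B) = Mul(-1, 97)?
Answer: Rational(1, 34957) ≈ 2.8607e-5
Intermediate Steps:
Function('G')(B) = -97
Pow(Add(Function('G')(Add(145, -17)), 35054), -1) = Pow(Add(-97, 35054), -1) = Pow(34957, -1) = Rational(1, 34957)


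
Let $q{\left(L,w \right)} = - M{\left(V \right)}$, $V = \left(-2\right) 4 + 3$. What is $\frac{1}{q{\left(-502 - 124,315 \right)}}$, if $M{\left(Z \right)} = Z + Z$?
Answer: $\frac{1}{10} \approx 0.1$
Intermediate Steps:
$V = -5$ ($V = -8 + 3 = -5$)
$M{\left(Z \right)} = 2 Z$
$q{\left(L,w \right)} = 10$ ($q{\left(L,w \right)} = - 2 \left(-5\right) = \left(-1\right) \left(-10\right) = 10$)
$\frac{1}{q{\left(-502 - 124,315 \right)}} = \frac{1}{10}$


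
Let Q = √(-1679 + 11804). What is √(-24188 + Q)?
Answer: √(-24188 + 45*√5) ≈ 155.2*I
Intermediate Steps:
Q = 45*√5 (Q = √10125 = 45*√5 ≈ 100.62)
√(-24188 + Q) = √(-24188 + 45*√5)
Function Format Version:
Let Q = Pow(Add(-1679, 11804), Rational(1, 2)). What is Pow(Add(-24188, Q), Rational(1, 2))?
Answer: Pow(Add(-24188, Mul(45, Pow(5, Rational(1, 2)))), Rational(1, 2)) ≈ Mul(155.20, I)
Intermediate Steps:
Q = Mul(45, Pow(5, Rational(1, 2))) (Q = Pow(10125, Rational(1, 2)) = Mul(45, Pow(5, Rational(1, 2))) ≈ 100.62)
Pow(Add(-24188, Q), Rational(1, 2)) = Pow(Add(-24188, Mul(45, Pow(5, Rational(1, 2)))), Rational(1, 2))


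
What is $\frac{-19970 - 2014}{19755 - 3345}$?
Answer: $- \frac{3664}{2735} \approx -1.3397$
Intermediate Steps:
$\frac{-19970 - 2014}{19755 - 3345} = \frac{-19970 - 2014}{16410} = \left(-21984\right) \frac{1}{16410} = - \frac{3664}{2735}$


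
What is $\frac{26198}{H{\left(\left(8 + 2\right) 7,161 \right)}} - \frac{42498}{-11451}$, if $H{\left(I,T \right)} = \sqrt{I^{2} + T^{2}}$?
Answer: $\frac{14166}{3817} + \frac{26198 \sqrt{629}}{4403} \approx 152.94$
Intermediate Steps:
$\frac{26198}{H{\left(\left(8 + 2\right) 7,161 \right)}} - \frac{42498}{-11451} = \frac{26198}{\sqrt{\left(\left(8 + 2\right) 7\right)^{2} + 161^{2}}} - \frac{42498}{-11451} = \frac{26198}{\sqrt{\left(10 \cdot 7\right)^{2} + 25921}} - - \frac{14166}{3817} = \frac{26198}{\sqrt{70^{2} + 25921}} + \frac{14166}{3817} = \frac{26198}{\sqrt{4900 + 25921}} + \frac{14166}{3817} = \frac{26198}{\sqrt{30821}} + \frac{14166}{3817} = \frac{26198}{7 \sqrt{629}} + \frac{14166}{3817} = 26198 \frac{\sqrt{629}}{4403} + \frac{14166}{3817} = \frac{26198 \sqrt{629}}{4403} + \frac{14166}{3817} = \frac{14166}{3817} + \frac{26198 \sqrt{629}}{4403}$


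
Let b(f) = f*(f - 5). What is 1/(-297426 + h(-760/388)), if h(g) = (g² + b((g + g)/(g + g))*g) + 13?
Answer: -9409/2798249097 ≈ -3.3625e-6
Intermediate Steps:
b(f) = f*(-5 + f)
h(g) = 13 + g² - 4*g (h(g) = (g² + (((g + g)/(g + g))*(-5 + (g + g)/(g + g)))*g) + 13 = (g² + (((2*g)/((2*g)))*(-5 + (2*g)/((2*g))))*g) + 13 = (g² + (((2*g)*(1/(2*g)))*(-5 + (2*g)*(1/(2*g))))*g) + 13 = (g² + (1*(-5 + 1))*g) + 13 = (g² + (1*(-4))*g) + 13 = (g² - 4*g) + 13 = 13 + g² - 4*g)
1/(-297426 + h(-760/388)) = 1/(-297426 + (13 + (-760/388)² - (-3040)/388)) = 1/(-297426 + (13 + (-760*1/388)² - (-3040)/388)) = 1/(-297426 + (13 + (-190/97)² - 4*(-190/97))) = 1/(-297426 + (13 + 36100/9409 + 760/97)) = 1/(-297426 + 232137/9409) = 1/(-2798249097/9409) = -9409/2798249097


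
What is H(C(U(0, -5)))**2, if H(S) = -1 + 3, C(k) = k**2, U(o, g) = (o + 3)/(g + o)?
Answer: 4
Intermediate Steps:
U(o, g) = (3 + o)/(g + o)
H(S) = 2
H(C(U(0, -5)))**2 = 2**2 = 4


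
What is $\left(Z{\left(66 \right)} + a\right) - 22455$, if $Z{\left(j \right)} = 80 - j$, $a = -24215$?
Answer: $-46656$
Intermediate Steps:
$\left(Z{\left(66 \right)} + a\right) - 22455 = \left(\left(80 - 66\right) - 24215\right) - 22455 = \left(14 - 24215\right) - 22455 = -24201 - 22455 = -46656$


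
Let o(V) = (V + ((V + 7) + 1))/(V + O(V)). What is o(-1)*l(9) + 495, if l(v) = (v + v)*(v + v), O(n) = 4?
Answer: 1143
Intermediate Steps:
l(v) = 4*v**2 (l(v) = (2*v)*(2*v) = 4*v**2)
o(V) = (8 + 2*V)/(4 + V) (o(V) = (V + ((V + 7) + 1))/(V + 4) = (V + ((7 + V) + 1))/(4 + V) = (V + (8 + V))/(4 + V) = (8 + 2*V)/(4 + V))
o(-1)*l(9) + 495 = 2*(4*9**2) + 495 = 2*(4*81) + 495 = 2*324 + 495 = 648 + 495 = 1143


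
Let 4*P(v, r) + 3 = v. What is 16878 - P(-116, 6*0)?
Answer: 67631/4 ≈ 16908.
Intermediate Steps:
P(v, r) = -¾ + v/4
16878 - P(-116, 6*0) = 16878 - (-¾ + (¼)*(-116)) = 16878 - (-¾ - 29) = 16878 - 1*(-119/4) = 16878 + 119/4 = 67631/4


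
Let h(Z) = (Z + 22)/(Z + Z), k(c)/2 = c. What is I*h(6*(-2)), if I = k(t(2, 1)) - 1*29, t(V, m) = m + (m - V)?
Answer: 145/12 ≈ 12.083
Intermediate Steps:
t(V, m) = -V + 2*m
k(c) = 2*c
h(Z) = (22 + Z)/(2*Z) (h(Z) = (22 + Z)/((2*Z)) = (22 + Z)*(1/(2*Z)) = (22 + Z)/(2*Z))
I = -29 (I = 2*(-1*2 + 2*1) - 1*29 = 2*(-2 + 2) - 29 = 2*0 - 29 = 0 - 29 = -29)
I*h(6*(-2)) = -29*(22 + 6*(-2))/(2*(6*(-2))) = -29*(22 - 12)/(2*(-12)) = -29*(-1)*10/(2*12) = -29*(-5/12) = 145/12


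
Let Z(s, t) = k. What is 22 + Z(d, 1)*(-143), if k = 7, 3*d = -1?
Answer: -979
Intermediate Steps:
d = -⅓ (d = (⅓)*(-1) = -⅓ ≈ -0.33333)
Z(s, t) = 7
22 + Z(d, 1)*(-143) = 22 + 7*(-143) = 22 - 1001 = -979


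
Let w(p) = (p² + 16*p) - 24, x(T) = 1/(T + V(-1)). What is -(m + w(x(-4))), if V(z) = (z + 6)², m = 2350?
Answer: -1026103/441 ≈ -2326.8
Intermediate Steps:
V(z) = (6 + z)²
x(T) = 1/(25 + T) (x(T) = 1/(T + (6 - 1)²) = 1/(T + 5²) = 1/(T + 25) = 1/(25 + T))
w(p) = -24 + p² + 16*p
-(m + w(x(-4))) = -(2350 + (-24 + (1/(25 - 4))² + 16/(25 - 4))) = -(2350 + (-24 + (1/21)² + 16/21)) = -(2350 + (-24 + (1/21)² + 16*(1/21))) = -(2350 + (-24 + 1/441 + 16/21)) = -(2350 - 10247/441) = -1*1026103/441 = -1026103/441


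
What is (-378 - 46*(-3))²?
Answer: 57600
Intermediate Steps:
(-378 - 46*(-3))² = (-378 + 138)² = (-240)² = 57600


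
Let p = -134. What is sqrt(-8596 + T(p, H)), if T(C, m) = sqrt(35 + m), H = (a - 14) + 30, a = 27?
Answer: sqrt(-8596 + sqrt(78)) ≈ 92.667*I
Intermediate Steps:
H = 43 (H = (27 - 14) + 30 = 13 + 30 = 43)
sqrt(-8596 + T(p, H)) = sqrt(-8596 + sqrt(35 + 43)) = sqrt(-8596 + sqrt(78))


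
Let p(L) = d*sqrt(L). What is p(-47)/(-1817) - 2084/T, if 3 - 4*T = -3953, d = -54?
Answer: -2084/989 + 54*I*sqrt(47)/1817 ≈ -2.1072 + 0.20375*I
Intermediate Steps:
T = 989 (T = 3/4 - 1/4*(-3953) = 3/4 + 3953/4 = 989)
p(L) = -54*sqrt(L)
p(-47)/(-1817) - 2084/T = -54*I*sqrt(47)/(-1817) - 2084/989 = -54*I*sqrt(47)*(-1/1817) - 2084*1/989 = -54*I*sqrt(47)*(-1/1817) - 2084/989 = 54*I*sqrt(47)/1817 - 2084/989 = -2084/989 + 54*I*sqrt(47)/1817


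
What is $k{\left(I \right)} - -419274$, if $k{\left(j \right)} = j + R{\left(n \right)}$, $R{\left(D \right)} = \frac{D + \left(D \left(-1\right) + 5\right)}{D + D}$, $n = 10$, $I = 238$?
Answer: $\frac{1678049}{4} \approx 4.1951 \cdot 10^{5}$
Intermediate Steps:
$R{\left(D \right)} = \frac{5}{2 D}$ ($R{\left(D \right)} = \frac{D - \left(-5 + D\right)}{2 D} = \left(D - \left(-5 + D\right)\right) \frac{1}{2 D} = 5 \frac{1}{2 D} = \frac{5}{2 D}$)
$k{\left(j \right)} = \frac{1}{4} + j$ ($k{\left(j \right)} = j + \frac{5}{2 \cdot 10} = j + \frac{5}{2} \cdot \frac{1}{10} = j + \frac{1}{4} = \frac{1}{4} + j$)
$k{\left(I \right)} - -419274 = \left(\frac{1}{4} + 238\right) - -419274 = \frac{953}{4} + 419274 = \frac{1678049}{4}$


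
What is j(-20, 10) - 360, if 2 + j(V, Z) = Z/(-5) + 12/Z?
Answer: -1814/5 ≈ -362.80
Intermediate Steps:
j(V, Z) = -2 + 12/Z - Z/5 (j(V, Z) = -2 + (Z/(-5) + 12/Z) = -2 + (Z*(-⅕) + 12/Z) = -2 + (-Z/5 + 12/Z) = -2 + (12/Z - Z/5) = -2 + 12/Z - Z/5)
j(-20, 10) - 360 = (-2 + 12/10 - ⅕*10) - 360 = (-2 + 12*(⅒) - 2) - 360 = (-2 + 6/5 - 2) - 360 = -14/5 - 360 = -1814/5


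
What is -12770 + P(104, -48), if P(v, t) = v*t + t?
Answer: -17810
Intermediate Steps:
P(v, t) = t + t*v (P(v, t) = t*v + t = t + t*v)
-12770 + P(104, -48) = -12770 - 48*(1 + 104) = -12770 - 48*105 = -12770 - 5040 = -17810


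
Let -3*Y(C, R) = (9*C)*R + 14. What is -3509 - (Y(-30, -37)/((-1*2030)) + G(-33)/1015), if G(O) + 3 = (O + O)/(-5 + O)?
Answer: -203108161/57855 ≈ -3510.6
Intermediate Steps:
Y(C, R) = -14/3 - 3*C*R (Y(C, R) = -((9*C)*R + 14)/3 = -(9*C*R + 14)/3 = -(14 + 9*C*R)/3 = -14/3 - 3*C*R)
G(O) = -3 + 2*O/(-5 + O) (G(O) = -3 + (O + O)/(-5 + O) = -3 + (2*O)/(-5 + O) = -3 + 2*O/(-5 + O))
-3509 - (Y(-30, -37)/((-1*2030)) + G(-33)/1015) = -3509 - ((-14/3 - 3*(-30)*(-37))/((-1*2030)) + ((15 - 1*(-33))/(-5 - 33))/1015) = -3509 - ((-14/3 - 3330)/(-2030) + ((15 + 33)/(-38))*(1/1015)) = -3509 - (-10004/3*(-1/2030) - 1/38*48*(1/1015)) = -3509 - (5002/3045 - 24/19*1/1015) = -3509 - (5002/3045 - 24/19285) = -3509 - 1*94966/57855 = -3509 - 94966/57855 = -203108161/57855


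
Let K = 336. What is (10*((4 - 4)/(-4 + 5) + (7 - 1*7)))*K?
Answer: 0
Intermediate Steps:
(10*((4 - 4)/(-4 + 5) + (7 - 1*7)))*K = (10*((4 - 4)/(-4 + 5) + (7 - 1*7)))*336 = (10*(0/1 + (7 - 7)))*336 = (10*(0*1 + 0))*336 = (10*(0 + 0))*336 = (10*0)*336 = 0*336 = 0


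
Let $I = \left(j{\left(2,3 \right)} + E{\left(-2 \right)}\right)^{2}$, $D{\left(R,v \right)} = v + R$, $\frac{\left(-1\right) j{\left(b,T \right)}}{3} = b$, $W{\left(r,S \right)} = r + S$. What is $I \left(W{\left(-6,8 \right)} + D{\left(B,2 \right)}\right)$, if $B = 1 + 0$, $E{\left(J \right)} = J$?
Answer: $320$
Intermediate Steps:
$W{\left(r,S \right)} = S + r$
$j{\left(b,T \right)} = - 3 b$
$B = 1$
$D{\left(R,v \right)} = R + v$
$I = 64$ ($I = \left(\left(-3\right) 2 - 2\right)^{2} = \left(-6 - 2\right)^{2} = \left(-8\right)^{2} = 64$)
$I \left(W{\left(-6,8 \right)} + D{\left(B,2 \right)}\right) = 64 \left(\left(8 - 6\right) + \left(1 + 2\right)\right) = 64 \left(2 + 3\right) = 64 \cdot 5 = 320$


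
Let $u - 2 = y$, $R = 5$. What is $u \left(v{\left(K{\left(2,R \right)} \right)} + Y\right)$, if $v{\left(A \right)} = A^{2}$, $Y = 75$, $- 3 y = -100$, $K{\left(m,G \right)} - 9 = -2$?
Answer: $\frac{13144}{3} \approx 4381.3$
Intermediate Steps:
$K{\left(m,G \right)} = 7$ ($K{\left(m,G \right)} = 9 - 2 = 7$)
$y = \frac{100}{3}$ ($y = \left(- \frac{1}{3}\right) \left(-100\right) = \frac{100}{3} \approx 33.333$)
$u = \frac{106}{3}$ ($u = 2 + \frac{100}{3} = \frac{106}{3} \approx 35.333$)
$u \left(v{\left(K{\left(2,R \right)} \right)} + Y\right) = \frac{106 \left(7^{2} + 75\right)}{3} = \frac{106 \left(49 + 75\right)}{3} = \frac{106}{3} \cdot 124 = \frac{13144}{3}$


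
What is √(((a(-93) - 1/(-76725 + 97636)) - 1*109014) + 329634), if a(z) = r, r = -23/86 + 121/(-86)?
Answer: 5*√7134903285203045/899173 ≈ 469.70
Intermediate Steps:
r = -72/43 (r = -23*1/86 + 121*(-1/86) = -23/86 - 121/86 = -72/43 ≈ -1.6744)
a(z) = -72/43
√(((a(-93) - 1/(-76725 + 97636)) - 1*109014) + 329634) = √(((-72/43 - 1/(-76725 + 97636)) - 1*109014) + 329634) = √(((-72/43 - 1/20911) - 109014) + 329634) = √((-1505635/899173 - 109014) + 329634) = √(-98023951057/899173 + 329634) = √(198374041625/899173) = 5*√7134903285203045/899173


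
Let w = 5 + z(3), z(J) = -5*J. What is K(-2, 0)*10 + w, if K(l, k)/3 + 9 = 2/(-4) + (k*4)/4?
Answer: -295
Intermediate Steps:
K(l, k) = -57/2 + 3*k (K(l, k) = -27 + 3*(2/(-4) + (k*4)/4) = -27 + 3*(2*(-¼) + (4*k)*(¼)) = -27 + 3*(-½ + k) = -27 + (-3/2 + 3*k) = -57/2 + 3*k)
w = -10 (w = 5 - 5*3 = 5 - 15 = -10)
K(-2, 0)*10 + w = (-57/2 + 3*0)*10 - 10 = (-57/2 + 0)*10 - 10 = -57/2*10 - 10 = -285 - 10 = -295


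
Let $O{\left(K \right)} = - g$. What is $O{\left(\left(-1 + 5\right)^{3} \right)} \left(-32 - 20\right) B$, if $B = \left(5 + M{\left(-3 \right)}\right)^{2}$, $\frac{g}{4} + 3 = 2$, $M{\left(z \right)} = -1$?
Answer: $-3328$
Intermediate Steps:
$g = -4$ ($g = -12 + 4 \cdot 2 = -12 + 8 = -4$)
$B = 16$ ($B = \left(5 - 1\right)^{2} = 4^{2} = 16$)
$O{\left(K \right)} = 4$ ($O{\left(K \right)} = \left(-1\right) \left(-4\right) = 4$)
$O{\left(\left(-1 + 5\right)^{3} \right)} \left(-32 - 20\right) B = 4 \left(-32 - 20\right) 16 = 4 \left(-52\right) 16 = \left(-208\right) 16 = -3328$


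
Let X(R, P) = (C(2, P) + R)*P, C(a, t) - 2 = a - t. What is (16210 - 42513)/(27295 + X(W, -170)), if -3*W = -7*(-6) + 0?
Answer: -26303/95 ≈ -276.87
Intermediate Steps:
C(a, t) = 2 + a - t (C(a, t) = 2 + (a - t) = 2 + a - t)
W = -14 (W = -(-7*(-6) + 0)/3 = -(42 + 0)/3 = -1/3*42 = -14)
X(R, P) = P*(4 + R - P) (X(R, P) = ((2 + 2 - P) + R)*P = ((4 - P) + R)*P = (4 + R - P)*P = P*(4 + R - P))
(16210 - 42513)/(27295 + X(W, -170)) = (16210 - 42513)/(27295 - 170*(4 - 14 - 1*(-170))) = -26303/(27295 - 170*(4 - 14 + 170)) = -26303/(27295 - 170*160) = -26303/(27295 - 27200) = -26303/95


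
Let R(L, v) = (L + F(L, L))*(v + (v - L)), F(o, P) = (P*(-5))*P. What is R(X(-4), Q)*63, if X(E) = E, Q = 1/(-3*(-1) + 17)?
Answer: -108486/5 ≈ -21697.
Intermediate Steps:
Q = 1/20 (Q = 1/(3 + 17) = 1/20 ≈ 0.050000)
F(o, P) = -5*P² (F(o, P) = (-5*P)*P = -5*P²)
R(L, v) = (L - 5*L²)*(-L + 2*v) (R(L, v) = (L - 5*L²)*(v + (v - L)) = (L - 5*L²)*(-L + 2*v))
R(X(-4), Q)*63 = -4*(-1*(-4) + 2*(1/20) + 5*(-4)² - 10*(-4)*1/20)*63 = -4*(4 + ⅒ + 5*16 + 2)*63 = -4*(4 + ⅒ + 80 + 2)*63 = -4*861/10*63 = -1722/5*63 = -108486/5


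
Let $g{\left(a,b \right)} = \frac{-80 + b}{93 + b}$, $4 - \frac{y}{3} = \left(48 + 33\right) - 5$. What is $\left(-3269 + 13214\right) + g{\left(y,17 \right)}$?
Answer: $\frac{1093887}{110} \approx 9944.4$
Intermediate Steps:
$y = -216$ ($y = 12 - 3 \left(\left(48 + 33\right) - 5\right) = 12 - 3 \left(81 - 5\right) = 12 - 228 = -216$)
$g{\left(a,b \right)} = \frac{-80 + b}{93 + b}$
$\left(-3269 + 13214\right) + g{\left(y,17 \right)} = \left(-3269 + 13214\right) + \frac{-80 + 17}{93 + 17} = 9945 + \frac{1}{110} \left(-63\right) = 9945 - \frac{63}{110} = \frac{1093887}{110}$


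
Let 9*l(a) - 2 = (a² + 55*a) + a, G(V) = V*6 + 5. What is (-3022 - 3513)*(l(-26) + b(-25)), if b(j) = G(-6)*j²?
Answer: 1144624855/9 ≈ 1.2718e+8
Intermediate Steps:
G(V) = 5 + 6*V (G(V) = 6*V + 5 = 5 + 6*V)
l(a) = 2/9 + a²/9 + 56*a/9 (l(a) = 2/9 + ((a² + 55*a) + a)/9 = 2/9 + (a² + 56*a)/9 = 2/9 + (a²/9 + 56*a/9) = 2/9 + a²/9 + 56*a/9)
b(j) = -31*j² (b(j) = (5 + 6*(-6))*j² = (5 - 36)*j² = -31*j²)
(-3022 - 3513)*(l(-26) + b(-25)) = (-3022 - 3513)*((2/9 + (⅑)*(-26)² + (56/9)*(-26)) - 31*(-25)²) = -6535*((2/9 + (⅑)*676 - 1456/9) - 31*625) = -6535*((2/9 + 676/9 - 1456/9) - 19375) = -6535*(-778/9 - 19375) = -6535*(-175153/9) = 1144624855/9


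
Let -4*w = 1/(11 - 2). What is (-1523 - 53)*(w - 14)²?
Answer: -50239925/162 ≈ -3.1012e+5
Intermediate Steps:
w = -1/36 (w = -1/(4*(11 - 2)) = -¼/9 = -¼*⅑ = -1/36 ≈ -0.027778)
(-1523 - 53)*(w - 14)² = (-1523 - 53)*(-1/36 - 14)² = -1576*(-505/36)² = -1576*255025/1296 = -50239925/162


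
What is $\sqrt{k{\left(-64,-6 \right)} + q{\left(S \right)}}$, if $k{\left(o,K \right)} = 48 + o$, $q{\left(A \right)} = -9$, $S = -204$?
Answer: $5 i \approx 5.0 i$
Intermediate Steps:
$\sqrt{k{\left(-64,-6 \right)} + q{\left(S \right)}} = \sqrt{\left(48 - 64\right) - 9} = \sqrt{-16 - 9} = \sqrt{-25} = 5 i$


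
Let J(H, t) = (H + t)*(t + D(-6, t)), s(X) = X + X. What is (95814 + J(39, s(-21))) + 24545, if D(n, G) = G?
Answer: 120611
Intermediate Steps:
s(X) = 2*X
J(H, t) = 2*t*(H + t) (J(H, t) = (H + t)*(t + t) = (H + t)*(2*t) = 2*t*(H + t))
(95814 + J(39, s(-21))) + 24545 = (95814 + 2*(2*(-21))*(39 + 2*(-21))) + 24545 = (95814 + 2*(-42)*(39 - 42)) + 24545 = (95814 + 2*(-42)*(-3)) + 24545 = (95814 + 252) + 24545 = 96066 + 24545 = 120611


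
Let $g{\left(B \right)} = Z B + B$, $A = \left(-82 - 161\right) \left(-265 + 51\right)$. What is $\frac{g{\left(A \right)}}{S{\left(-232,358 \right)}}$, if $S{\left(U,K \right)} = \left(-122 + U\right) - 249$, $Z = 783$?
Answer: $- \frac{4529952}{67} \approx -67611.0$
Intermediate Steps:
$A = 52002$ ($A = \left(-243\right) \left(-214\right) = 52002$)
$S{\left(U,K \right)} = -371 + U$
$g{\left(B \right)} = 784 B$ ($g{\left(B \right)} = 783 B + B = 784 B$)
$\frac{g{\left(A \right)}}{S{\left(-232,358 \right)}} = \frac{784 \cdot 52002}{-371 - 232} = \frac{40769568}{-603} = 40769568 \left(- \frac{1}{603}\right) = - \frac{4529952}{67}$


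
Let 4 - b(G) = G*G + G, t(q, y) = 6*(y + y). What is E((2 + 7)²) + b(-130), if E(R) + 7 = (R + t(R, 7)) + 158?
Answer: -16450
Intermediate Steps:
t(q, y) = 12*y (t(q, y) = 6*(2*y) = 12*y)
b(G) = 4 - G - G² (b(G) = 4 - (G*G + G) = 4 - (G² + G) = 4 - (G + G²) = 4 + (-G - G²) = 4 - G - G²)
E(R) = 235 + R (E(R) = -7 + ((R + 12*7) + 158) = -7 + ((R + 84) + 158) = -7 + ((84 + R) + 158) = -7 + (242 + R) = 235 + R)
E((2 + 7)²) + b(-130) = (235 + (2 + 7)²) + (4 - 1*(-130) - 1*(-130)²) = (235 + 9²) + (4 + 130 - 1*16900) = (235 + 81) + (4 + 130 - 16900) = 316 - 16766 = -16450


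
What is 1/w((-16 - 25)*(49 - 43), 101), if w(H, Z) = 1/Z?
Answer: 101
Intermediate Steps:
1/w((-16 - 25)*(49 - 43), 101) = 1/(1/101) = 101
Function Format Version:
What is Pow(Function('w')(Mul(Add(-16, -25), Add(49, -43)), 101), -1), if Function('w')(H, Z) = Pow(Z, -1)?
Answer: 101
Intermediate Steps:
Pow(Function('w')(Mul(Add(-16, -25), Add(49, -43)), 101), -1) = Pow(Pow(101, -1), -1) = Pow(Rational(1, 101), -1) = 101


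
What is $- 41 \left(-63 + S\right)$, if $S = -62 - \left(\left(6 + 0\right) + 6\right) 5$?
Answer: $7585$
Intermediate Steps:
$S = -122$ ($S = -62 - \left(6 + 6\right) 5 = -62 - 12 \cdot 5 = -62 - 60 = -122$)
$- 41 \left(-63 + S\right) = - 41 \left(-63 - 122\right) = \left(-41\right) \left(-185\right) = 7585$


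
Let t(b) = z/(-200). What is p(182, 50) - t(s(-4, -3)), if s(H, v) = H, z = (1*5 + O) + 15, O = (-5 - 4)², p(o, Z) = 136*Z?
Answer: 1360101/200 ≈ 6800.5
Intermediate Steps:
O = 81 (O = (-9)² = 81)
z = 101 (z = (1*5 + 81) + 15 = (5 + 81) + 15 = 86 + 15 = 101)
t(b) = -101/200 (t(b) = 101/(-200) = 101*(-1/200) = -101/200)
p(182, 50) - t(s(-4, -3)) = 136*50 - 1*(-101/200) = 6800 + 101/200 = 1360101/200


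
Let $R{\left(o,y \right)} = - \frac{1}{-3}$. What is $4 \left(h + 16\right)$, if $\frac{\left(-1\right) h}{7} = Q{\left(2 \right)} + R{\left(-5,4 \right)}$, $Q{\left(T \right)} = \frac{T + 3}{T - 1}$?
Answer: $- \frac{256}{3} \approx -85.333$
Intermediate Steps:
$R{\left(o,y \right)} = \frac{1}{3}$ ($R{\left(o,y \right)} = \left(-1\right) \left(- \frac{1}{3}\right) = \frac{1}{3}$)
$Q{\left(T \right)} = \frac{3 + T}{-1 + T}$
$h = - \frac{112}{3}$ ($h = - 7 \left(\frac{3 + 2}{-1 + 2} + \frac{1}{3}\right) = - 7 \left(1^{-1} \cdot 5 + \frac{1}{3}\right) = - 7 \left(1 \cdot 5 + \frac{1}{3}\right) = - 7 \left(5 + \frac{1}{3}\right) = \left(-7\right) \frac{16}{3} = - \frac{112}{3} \approx -37.333$)
$4 \left(h + 16\right) = 4 \left(- \frac{112}{3} + 16\right) = 4 \left(- \frac{64}{3}\right) = - \frac{256}{3}$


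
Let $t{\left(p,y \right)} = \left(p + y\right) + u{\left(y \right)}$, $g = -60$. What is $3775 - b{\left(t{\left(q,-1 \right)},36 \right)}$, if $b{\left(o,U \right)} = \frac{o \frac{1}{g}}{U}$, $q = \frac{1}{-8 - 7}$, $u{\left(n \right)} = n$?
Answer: $\frac{122309969}{32400} \approx 3775.0$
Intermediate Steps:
$q = - \frac{1}{15}$ ($q = \frac{1}{-15} = - \frac{1}{15} \approx -0.066667$)
$t{\left(p,y \right)} = p + 2 y$ ($t{\left(p,y \right)} = \left(p + y\right) + y = p + 2 y$)
$b{\left(o,U \right)} = - \frac{o}{60 U}$ ($b{\left(o,U \right)} = \frac{o \frac{1}{-60}}{U} = \frac{o \left(- \frac{1}{60}\right)}{U} = \frac{\left(- \frac{1}{60}\right) o}{U} = - \frac{o}{60 U}$)
$3775 - b{\left(t{\left(q,-1 \right)},36 \right)} = 3775 - - \frac{- \frac{1}{15} + 2 \left(-1\right)}{60 \cdot 36} = 3775 - \left(- \frac{1}{60}\right) \left(- \frac{1}{15} - 2\right) \frac{1}{36} = 3775 - \left(- \frac{1}{60}\right) \left(- \frac{31}{15}\right) \frac{1}{36} = 3775 - \frac{31}{32400} = \frac{122309969}{32400}$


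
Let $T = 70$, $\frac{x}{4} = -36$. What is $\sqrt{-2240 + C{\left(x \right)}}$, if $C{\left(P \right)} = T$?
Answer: $i \sqrt{2170} \approx 46.583 i$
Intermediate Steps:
$x = -144$ ($x = 4 \left(-36\right) = -144$)
$C{\left(P \right)} = 70$
$\sqrt{-2240 + C{\left(x \right)}} = \sqrt{-2240 + 70} = \sqrt{-2170} = i \sqrt{2170}$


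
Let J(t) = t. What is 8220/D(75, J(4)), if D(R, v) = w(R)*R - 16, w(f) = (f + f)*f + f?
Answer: 8220/849359 ≈ 0.0096779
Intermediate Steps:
w(f) = f + 2*f**2 (w(f) = (2*f)*f + f = 2*f**2 + f = f + 2*f**2)
D(R, v) = -16 + R**2*(1 + 2*R) (D(R, v) = (R*(1 + 2*R))*R - 16 = R**2*(1 + 2*R) - 16 = -16 + R**2*(1 + 2*R))
8220/D(75, J(4)) = 8220/(-16 + 75**2*(1 + 2*75)) = 8220/(-16 + 5625*(1 + 150)) = 8220/(-16 + 5625*151) = 8220/(-16 + 849375) = 8220/849359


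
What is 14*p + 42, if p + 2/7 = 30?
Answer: 458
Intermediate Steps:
p = 208/7 (p = -2/7 + 30 = 208/7 ≈ 29.714)
14*p + 42 = 14*(208/7) + 42 = 416 + 42 = 458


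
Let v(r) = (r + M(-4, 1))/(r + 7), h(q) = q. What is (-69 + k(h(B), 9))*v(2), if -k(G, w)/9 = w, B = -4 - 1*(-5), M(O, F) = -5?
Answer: 50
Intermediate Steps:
B = 1 (B = -4 + 5 = 1)
k(G, w) = -9*w
v(r) = (-5 + r)/(7 + r) (v(r) = (r - 5)/(r + 7) = (-5 + r)/(7 + r))
(-69 + k(h(B), 9))*v(2) = (-69 - 9*9)*((-5 + 2)/(7 + 2)) = (-69 - 81)*(-3/9) = -50*(-3)/3 = -150*(-⅓) = 50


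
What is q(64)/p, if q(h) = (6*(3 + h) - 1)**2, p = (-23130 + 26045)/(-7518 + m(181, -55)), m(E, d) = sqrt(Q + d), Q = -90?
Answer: -1208901918/2915 + 160801*I*sqrt(145)/2915 ≈ -4.1472e+5 + 664.25*I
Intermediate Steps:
m(E, d) = sqrt(-90 + d)
p = 2915/(-7518 + I*sqrt(145)) (p = (-23130 + 26045)/(-7518 + sqrt(-90 - 55)) = 2915/(-7518 + sqrt(-145)) = 2915/(-7518 + I*sqrt(145)) ≈ -0.38773 - 0.00062104*I)
q(h) = (17 + 6*h)**2 (q(h) = ((18 + 6*h) - 1)**2 = (17 + 6*h)**2)
q(64)/p = (17 + 6*64)**2/(-21914970/56520469 - 2915*I*sqrt(145)/56520469) = (17 + 384)**2/(-21914970/56520469 - 2915*I*sqrt(145)/56520469) = 401**2/(-21914970/56520469 - 2915*I*sqrt(145)/56520469) = 160801/(-21914970/56520469 - 2915*I*sqrt(145)/56520469)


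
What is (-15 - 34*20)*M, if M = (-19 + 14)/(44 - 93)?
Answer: -3475/49 ≈ -70.918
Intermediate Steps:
M = 5/49 (M = -5/(-49) = -5*(-1/49) = 5/49 ≈ 0.10204)
(-15 - 34*20)*M = (-15 - 34*20)*(5/49) = (-15 - 680)*(5/49) = -695*5/49 = -3475/49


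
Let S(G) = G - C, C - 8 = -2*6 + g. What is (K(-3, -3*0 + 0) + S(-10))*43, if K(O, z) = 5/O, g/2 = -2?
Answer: -473/3 ≈ -157.67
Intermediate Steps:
g = -4 (g = 2*(-2) = -4)
C = -8 (C = 8 + (-2*6 - 4) = 8 + (-12 - 4) = 8 - 16 = -8)
S(G) = 8 + G (S(G) = G - 1*(-8) = G + 8 = 8 + G)
(K(-3, -3*0 + 0) + S(-10))*43 = (5/(-3) + (8 - 10))*43 = (5*(-⅓) - 2)*43 = (-5/3 - 2)*43 = -11/3*43 = -473/3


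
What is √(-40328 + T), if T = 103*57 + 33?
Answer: 2*I*√8606 ≈ 185.54*I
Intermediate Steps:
T = 5904 (T = 5871 + 33 = 5904)
√(-40328 + T) = √(-40328 + 5904) = √(-34424) = 2*I*√8606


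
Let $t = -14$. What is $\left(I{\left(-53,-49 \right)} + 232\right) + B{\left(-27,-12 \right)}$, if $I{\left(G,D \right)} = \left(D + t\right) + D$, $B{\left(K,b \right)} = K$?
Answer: $93$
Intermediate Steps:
$I{\left(G,D \right)} = -14 + 2 D$ ($I{\left(G,D \right)} = \left(D - 14\right) + D = \left(-14 + D\right) + D = -14 + 2 D$)
$\left(I{\left(-53,-49 \right)} + 232\right) + B{\left(-27,-12 \right)} = \left(\left(-14 + 2 \left(-49\right)\right) + 232\right) - 27 = \left(\left(-14 - 98\right) + 232\right) - 27 = \left(-112 + 232\right) - 27 = 120 - 27 = 93$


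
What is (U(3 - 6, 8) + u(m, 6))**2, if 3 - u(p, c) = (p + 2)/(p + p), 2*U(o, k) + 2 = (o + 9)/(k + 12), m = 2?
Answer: 529/400 ≈ 1.3225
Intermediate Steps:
U(o, k) = -1 + (9 + o)/(2*(12 + k)) (U(o, k) = -1 + ((o + 9)/(k + 12))/2 = -1 + ((9 + o)/(12 + k))/2 = -1 + (9 + o)/(2*(12 + k)))
u(p, c) = 3 - (2 + p)/(2*p) (u(p, c) = 3 - (p + 2)/(p + p) = 3 - (2 + p)/(2*p))
(U(3 - 6, 8) + u(m, 6))**2 = ((-15 + (3 - 6) - 2*8)/(2*(12 + 8)) + (5/2 - 1/2))**2 = ((1/2)*(-15 - 3 - 16)/20 + (5/2 - 1*1/2))**2 = ((1/2)*(1/20)*(-34) + (5/2 - 1/2))**2 = (-17/20 + 2)**2 = (23/20)**2 = 529/400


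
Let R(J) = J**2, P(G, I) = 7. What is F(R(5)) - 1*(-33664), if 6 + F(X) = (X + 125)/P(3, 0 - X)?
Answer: 235756/7 ≈ 33679.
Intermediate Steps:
F(X) = 83/7 + X/7 (F(X) = -6 + (X + 125)/7 = -6 + (125 + X)*(1/7) = -6 + (125/7 + X/7) = 83/7 + X/7)
F(R(5)) - 1*(-33664) = (83/7 + (1/7)*5**2) - 1*(-33664) = (83/7 + (1/7)*25) + 33664 = (83/7 + 25/7) + 33664 = 108/7 + 33664 = 235756/7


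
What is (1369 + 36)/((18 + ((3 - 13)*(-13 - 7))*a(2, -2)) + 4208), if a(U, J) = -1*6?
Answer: 1405/3026 ≈ 0.46431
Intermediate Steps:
a(U, J) = -6
(1369 + 36)/((18 + ((3 - 13)*(-13 - 7))*a(2, -2)) + 4208) = (1369 + 36)/((18 + ((3 - 13)*(-13 - 7))*(-6)) + 4208) = 1405/((18 - 10*(-20)*(-6)) + 4208) = 1405/((18 + 200*(-6)) + 4208) = 1405/((18 - 1200) + 4208) = 1405/(-1182 + 4208) = 1405/3026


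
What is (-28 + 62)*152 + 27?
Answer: 5195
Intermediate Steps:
(-28 + 62)*152 + 27 = 34*152 + 27 = 5168 + 27 = 5195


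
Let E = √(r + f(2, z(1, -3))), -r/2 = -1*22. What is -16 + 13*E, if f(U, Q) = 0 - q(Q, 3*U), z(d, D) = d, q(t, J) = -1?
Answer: -16 + 39*√5 ≈ 71.207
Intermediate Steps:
f(U, Q) = 1 (f(U, Q) = 0 - 1*(-1) = 0 + 1 = 1)
r = 44 (r = -(-2)*22 = -2*(-22) = 44)
E = 3*√5 (E = √(44 + 1) = √45 = 3*√5 ≈ 6.7082)
-16 + 13*E = -16 + 13*(3*√5) = -16 + 39*√5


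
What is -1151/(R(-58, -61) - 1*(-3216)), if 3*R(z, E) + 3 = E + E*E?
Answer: -1151/4435 ≈ -0.25953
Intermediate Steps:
R(z, E) = -1 + E/3 + E²/3 (R(z, E) = -1 + (E + E*E)/3 = -1 + (E + E²)/3 = -1 + (E/3 + E²/3) = -1 + E/3 + E²/3)
-1151/(R(-58, -61) - 1*(-3216)) = -1151/((-1 + (⅓)*(-61) + (⅓)*(-61)²) - 1*(-3216)) = -1151/((-1 - 61/3 + (⅓)*3721) + 3216) = -1151/((-1 - 61/3 + 3721/3) + 3216) = -1151/(1219 + 3216) = -1151/4435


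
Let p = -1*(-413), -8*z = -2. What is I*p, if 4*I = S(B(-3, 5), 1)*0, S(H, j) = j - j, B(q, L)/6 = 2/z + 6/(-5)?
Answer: 0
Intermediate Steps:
z = ¼ (z = -⅛*(-2) = ¼ ≈ 0.25000)
B(q, L) = 204/5 (B(q, L) = 6*(2/(¼) + 6/(-5)) = 6*(2*4 + 6*(-⅕)) = 6*(8 - 6/5) = 6*(34/5) = 204/5)
S(H, j) = 0
p = 413
I = 0 (I = (0*0)/4 = (¼)*0 = 0)
I*p = 0*413 = 0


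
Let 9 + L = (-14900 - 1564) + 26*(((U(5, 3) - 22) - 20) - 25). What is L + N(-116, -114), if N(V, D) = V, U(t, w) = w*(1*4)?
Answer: -18019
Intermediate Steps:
U(t, w) = 4*w (U(t, w) = w*4 = 4*w)
L = -17903 (L = -9 + ((-14900 - 1564) + 26*(((4*3 - 22) - 20) - 25)) = -9 + (-16464 + 26*(((12 - 22) - 20) - 25)) = -9 + (-16464 + 26*((-10 - 20) - 25)) = -9 + (-16464 + 26*(-30 - 25)) = -9 + (-16464 + 26*(-55)) = -9 + (-16464 - 1430) = -9 - 17894 = -17903)
L + N(-116, -114) = -17903 - 116 = -18019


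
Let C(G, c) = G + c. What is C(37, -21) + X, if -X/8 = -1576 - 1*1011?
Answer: 20712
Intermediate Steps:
X = 20696 (X = -8*(-1576 - 1*1011) = -8*(-1576 - 1011) = -8*(-2587) = 20696)
C(37, -21) + X = (37 - 21) + 20696 = 16 + 20696 = 20712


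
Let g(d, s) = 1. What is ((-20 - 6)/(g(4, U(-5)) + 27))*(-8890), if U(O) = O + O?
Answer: 8255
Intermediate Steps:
U(O) = 2*O
((-20 - 6)/(g(4, U(-5)) + 27))*(-8890) = ((-20 - 6)/(1 + 27))*(-8890) = -26/28*(-8890) = -26*1/28*(-8890) = -13/14*(-8890) = 8255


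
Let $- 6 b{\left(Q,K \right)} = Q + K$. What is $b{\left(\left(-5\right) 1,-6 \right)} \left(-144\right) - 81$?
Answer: $-345$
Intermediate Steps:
$b{\left(Q,K \right)} = - \frac{K}{6} - \frac{Q}{6}$ ($b{\left(Q,K \right)} = - \frac{Q + K}{6} = - \frac{K + Q}{6} = - \frac{K}{6} - \frac{Q}{6}$)
$b{\left(\left(-5\right) 1,-6 \right)} \left(-144\right) - 81 = \left(\left(- \frac{1}{6}\right) \left(-6\right) - \frac{\left(-5\right) 1}{6}\right) \left(-144\right) - 81 = \left(1 - - \frac{5}{6}\right) \left(-144\right) - 81 = \left(1 + \frac{5}{6}\right) \left(-144\right) - 81 = \frac{11}{6} \left(-144\right) - 81 = -264 - 81 = -345$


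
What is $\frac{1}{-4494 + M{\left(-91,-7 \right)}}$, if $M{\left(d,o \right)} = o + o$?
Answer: $- \frac{1}{4508} \approx -0.00022183$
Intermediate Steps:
$M{\left(d,o \right)} = 2 o$
$\frac{1}{-4494 + M{\left(-91,-7 \right)}} = \frac{1}{-4494 + 2 \left(-7\right)} = \frac{1}{-4494 - 14} = \frac{1}{-4508} = - \frac{1}{4508}$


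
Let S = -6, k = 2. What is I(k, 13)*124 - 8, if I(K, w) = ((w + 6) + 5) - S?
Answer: 3712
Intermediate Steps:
I(K, w) = 17 + w (I(K, w) = ((w + 6) + 5) - 1*(-6) = ((6 + w) + 5) + 6 = (11 + w) + 6 = 17 + w)
I(k, 13)*124 - 8 = (17 + 13)*124 - 8 = 30*124 - 8 = 3720 - 8 = 3712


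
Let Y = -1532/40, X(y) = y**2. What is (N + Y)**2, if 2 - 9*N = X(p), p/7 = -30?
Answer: 197515358329/8100 ≈ 2.4385e+7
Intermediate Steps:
p = -210 (p = 7*(-30) = -210)
N = -44098/9 (N = 2/9 - 1/9*(-210)**2 = 2/9 - 1/9*44100 = 2/9 - 4900 = -44098/9 ≈ -4899.8)
Y = -383/10 (Y = -1532*1/40 = -383/10 ≈ -38.300)
(N + Y)**2 = (-44098/9 - 383/10)**2 = (-444427/90)**2 = 197515358329/8100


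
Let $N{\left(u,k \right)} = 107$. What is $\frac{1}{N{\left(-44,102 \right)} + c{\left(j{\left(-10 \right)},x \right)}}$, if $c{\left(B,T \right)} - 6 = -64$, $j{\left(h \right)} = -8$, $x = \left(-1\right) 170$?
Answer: $\frac{1}{49} \approx 0.020408$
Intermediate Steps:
$x = -170$
$c{\left(B,T \right)} = -58$ ($c{\left(B,T \right)} = 6 - 64 = -58$)
$\frac{1}{N{\left(-44,102 \right)} + c{\left(j{\left(-10 \right)},x \right)}} = \frac{1}{107 - 58} = \frac{1}{49}$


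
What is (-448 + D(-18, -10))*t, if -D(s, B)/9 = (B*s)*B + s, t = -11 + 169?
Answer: 2514412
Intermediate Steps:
t = 158
D(s, B) = -9*s - 9*s*B**2 (D(s, B) = -9*((B*s)*B + s) = -9*(s*B**2 + s) = -9*(s + s*B**2) = -9*s - 9*s*B**2)
(-448 + D(-18, -10))*t = (-448 - 9*(-18)*(1 + (-10)**2))*158 = (-448 - 9*(-18)*(1 + 100))*158 = (-448 - 9*(-18)*101)*158 = (-448 + 16362)*158 = 15914*158 = 2514412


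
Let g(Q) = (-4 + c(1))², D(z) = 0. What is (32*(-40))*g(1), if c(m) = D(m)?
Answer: -20480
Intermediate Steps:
c(m) = 0
g(Q) = 16 (g(Q) = (-4 + 0)² = (-4)² = 16)
(32*(-40))*g(1) = (32*(-40))*16 = -1280*16 = -20480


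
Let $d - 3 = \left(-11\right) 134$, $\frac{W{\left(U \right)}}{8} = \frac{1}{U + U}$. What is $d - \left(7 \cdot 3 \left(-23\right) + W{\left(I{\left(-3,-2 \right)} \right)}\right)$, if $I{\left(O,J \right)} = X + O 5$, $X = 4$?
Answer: $- \frac{10864}{11} \approx -987.64$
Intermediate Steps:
$I{\left(O,J \right)} = 4 + 5 O$ ($I{\left(O,J \right)} = 4 + O 5 = 4 + 5 O$)
$W{\left(U \right)} = \frac{4}{U}$ ($W{\left(U \right)} = \frac{8}{U + U} = \frac{8}{2 U} = 8 \frac{1}{2 U} = \frac{4}{U}$)
$d = -1471$ ($d = 3 - 1474 = -1471$)
$d - \left(7 \cdot 3 \left(-23\right) + W{\left(I{\left(-3,-2 \right)} \right)}\right) = -1471 - \left(7 \cdot 3 \left(-23\right) + \frac{4}{4 + 5 \left(-3\right)}\right) = -1471 - \left(21 \left(-23\right) + \frac{4}{4 - 15}\right) = -1471 - \left(-483 + \frac{4}{-11}\right) = -1471 - \left(-483 + 4 \left(- \frac{1}{11}\right)\right) = -1471 - \left(-483 - \frac{4}{11}\right) = -1471 - - \frac{5317}{11} = -1471 + \frac{5317}{11} = - \frac{10864}{11}$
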